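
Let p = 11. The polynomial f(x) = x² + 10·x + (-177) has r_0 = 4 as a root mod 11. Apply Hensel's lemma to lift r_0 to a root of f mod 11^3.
r_2 = 972 (mod 1331)

Hensel: r_{i+1} = r_i − f(r_i)·(f′(r_i))^{-1} mod 11^{i+2}, f′(x) = 2x + 10. Iterate:
  r_0 = 4 (mod 11)
  r_1 = 4 (mod 121)
  r_2 = 972 (mod 1331)
Final: r = 972 satisfies f(r) ≡ 0 mod 11^3.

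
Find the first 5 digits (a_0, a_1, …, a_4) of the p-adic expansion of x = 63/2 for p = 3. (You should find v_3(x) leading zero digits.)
(a_0, …, a_4) = (0, 0, 2, 2, 1)

v_3(63/2) = 2, so a_0 = ... = a_1 = 0. Factor out: x = 3^2 · u with u = 7/2 a unit in ℤ_3. Expand u iteratively via a_{v+i} = u_i mod 3, u_{i+1} = (u_i − a_{v+i})/3:
  u_0 = 7/2;  a_2 = 2;  u_1 = (u_0 − 2)/3 = 1/2
  u_1 = 1/2;  a_3 = 2;  u_2 = (u_1 − 2)/3 = -1/2
  u_2 = -1/2;  a_4 = 1;  u_3 = (u_2 − 1)/3 = -1/2
Digits: (0, 0, 2, 2, 1).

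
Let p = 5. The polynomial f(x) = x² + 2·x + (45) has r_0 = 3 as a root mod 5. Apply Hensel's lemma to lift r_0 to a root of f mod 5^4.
r_3 = 383 (mod 625)

Hensel: r_{i+1} = r_i − f(r_i)·(f′(r_i))^{-1} mod 5^{i+2}, f′(x) = 2x + 2. Iterate:
  r_0 = 3 (mod 5)
  r_1 = 8 (mod 25)
  r_2 = 8 (mod 125)
  r_3 = 383 (mod 625)
Final: r = 383 satisfies f(r) ≡ 0 mod 5^4.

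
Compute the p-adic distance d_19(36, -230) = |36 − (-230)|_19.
d_19(36, -230) = 1/19

Step 1 — x − y = 36 − (-230) = 266. Step 2 — v_19(266) = 1 (factor: 266 = (19^1 · 14); the sign does not affect v_p). Step 3 — |x − y|_19 = 19^{-1} = 1/19.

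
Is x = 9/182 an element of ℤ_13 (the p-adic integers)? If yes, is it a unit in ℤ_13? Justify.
x ∉ ℤ_13 (v_13(x) = -1 < 0)

ℤ_13 = {x ∈ ℚ_13 : v_13(x) ≥ 0} and ℤ_13^× = {x ∈ ℤ_13 : v_13(x) = 0}. Here v_13(9/182) = v_13(num) − v_13(den) = -1; compare against these criteria.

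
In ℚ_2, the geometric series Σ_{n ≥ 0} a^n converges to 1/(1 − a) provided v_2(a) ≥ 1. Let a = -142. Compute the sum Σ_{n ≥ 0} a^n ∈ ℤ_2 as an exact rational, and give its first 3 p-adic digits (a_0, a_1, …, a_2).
Σ a^n = 1/(1 − a) = 1/143;  first 3 digits = (1, 1, 1)

v_2(a) = 1 ≥ 1, so the series converges in ℤ_2 to 1/(1 − a) = 1/(1 − (-142)) = 1/143. Expand this rational in ℤ_2: compute digits iteratively via d_i = x_i mod 2, x_{i+1} = (x_i − d_i)/2. The first 3 digits are (1, 1, 1).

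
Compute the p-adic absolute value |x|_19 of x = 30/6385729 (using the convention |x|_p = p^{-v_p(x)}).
|30/6385729|_19 = 130321

Step 1 — compute v_19(x) by factoring powers of 19 out of the numerator and denominator: v_19(30/6385729) = -4. Step 2 — apply |x|_p = p^{-v_p(x)} = 19^{4} = 130321.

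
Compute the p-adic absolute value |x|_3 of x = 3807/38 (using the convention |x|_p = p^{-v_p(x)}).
|3807/38|_3 = 1/81

Step 1 — compute v_3(x) by factoring powers of 3 out of the numerator and denominator: v_3(3807/38) = 4. Step 2 — apply |x|_p = p^{-v_p(x)} = 3^{-4} = 1/81.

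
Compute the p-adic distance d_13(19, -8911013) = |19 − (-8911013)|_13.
d_13(19, -8911013) = 1/371293

Step 1 — x − y = 19 − (-8911013) = 8911032. Step 2 — v_13(8911032) = 5 (factor: 8911032 = (13^5 · 24); the sign does not affect v_p). Step 3 — |x − y|_13 = 13^{-5} = 1/371293.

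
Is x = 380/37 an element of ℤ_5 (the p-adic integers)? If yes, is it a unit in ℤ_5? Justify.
x ∈ ℤ_5 but not a unit; v_5(x) = 1 > 0

ℤ_5 = {x ∈ ℚ_5 : v_5(x) ≥ 0} and ℤ_5^× = {x ∈ ℤ_5 : v_5(x) = 0}. Here v_5(380/37) = v_5(num) − v_5(den) = 1; compare against these criteria.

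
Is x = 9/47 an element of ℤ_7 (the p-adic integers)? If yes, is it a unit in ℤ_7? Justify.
x ∈ ℤ_7^× (unit); v_7(x) = 0

ℤ_7 = {x ∈ ℚ_7 : v_7(x) ≥ 0} and ℤ_7^× = {x ∈ ℤ_7 : v_7(x) = 0}. Here v_7(9/47) = v_7(num) − v_7(den) = 0; compare against these criteria.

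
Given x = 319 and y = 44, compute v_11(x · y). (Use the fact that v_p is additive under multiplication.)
v_11(14036) = 2

v_p(x) = 1 (factor: 319 = 11^1 · 29); v_p(y) = 1 (factor: 44 = 11^1 · 4). Additivity: v_p(xy) = v_p(x) + v_p(y) = 1 + 1 = 2. (Direct check: xy = 14036 = 11^2 · (116).)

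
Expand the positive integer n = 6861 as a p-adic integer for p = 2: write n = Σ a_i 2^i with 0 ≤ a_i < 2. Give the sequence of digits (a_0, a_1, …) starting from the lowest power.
(a_0, a_1, …) = (1, 0, 1, 1, 0, 0, 1, 1, 0, 1, 0, 1, 1)

Repeated division by 2 gives the digits low-to-high: 6861 = 1 + 1·2^2 + 1·2^3 + 1·2^6 + 1·2^7 + 1·2^9 + 1·2^11 + 1·2^12. Digit sequence: (1, 0, 1, 1, 0, 0, 1, 1, 0, 1, 0, 1, 1).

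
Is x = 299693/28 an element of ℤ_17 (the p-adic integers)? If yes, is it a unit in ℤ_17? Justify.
x ∈ ℤ_17 but not a unit; v_17(x) = 3 > 0

ℤ_17 = {x ∈ ℚ_17 : v_17(x) ≥ 0} and ℤ_17^× = {x ∈ ℤ_17 : v_17(x) = 0}. Here v_17(299693/28) = v_17(num) − v_17(den) = 3; compare against these criteria.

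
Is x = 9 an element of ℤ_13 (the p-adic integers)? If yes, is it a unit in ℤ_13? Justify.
x ∈ ℤ_13^× (unit); v_13(x) = 0

ℤ_13 = {x ∈ ℚ_13 : v_13(x) ≥ 0} and ℤ_13^× = {x ∈ ℤ_13 : v_13(x) = 0}. Here v_13(9) = v_13(num) − v_13(den) = 0; compare against these criteria.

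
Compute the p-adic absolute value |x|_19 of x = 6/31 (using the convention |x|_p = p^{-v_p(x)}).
|6/31|_19 = 1

Step 1 — compute v_19(x) by factoring powers of 19 out of the numerator and denominator: v_19(6/31) = 0. Step 2 — apply |x|_p = p^{-v_p(x)} = 19^{0} = 1.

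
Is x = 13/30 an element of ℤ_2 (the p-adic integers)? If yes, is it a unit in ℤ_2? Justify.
x ∉ ℤ_2 (v_2(x) = -1 < 0)

ℤ_2 = {x ∈ ℚ_2 : v_2(x) ≥ 0} and ℤ_2^× = {x ∈ ℤ_2 : v_2(x) = 0}. Here v_2(13/30) = v_2(num) − v_2(den) = -1; compare against these criteria.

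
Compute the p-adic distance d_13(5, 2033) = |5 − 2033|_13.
d_13(5, 2033) = 1/169

Step 1 — x − y = 5 − 2033 = -2028. Step 2 — v_13(-2028) = 2 (factor: -2028 = −(13^2 · 12); the sign does not affect v_p). Step 3 — |x − y|_13 = 13^{-2} = 1/169.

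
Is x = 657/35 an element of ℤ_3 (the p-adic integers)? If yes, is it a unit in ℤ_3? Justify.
x ∈ ℤ_3 but not a unit; v_3(x) = 2 > 0

ℤ_3 = {x ∈ ℚ_3 : v_3(x) ≥ 0} and ℤ_3^× = {x ∈ ℤ_3 : v_3(x) = 0}. Here v_3(657/35) = v_3(num) − v_3(den) = 2; compare against these criteria.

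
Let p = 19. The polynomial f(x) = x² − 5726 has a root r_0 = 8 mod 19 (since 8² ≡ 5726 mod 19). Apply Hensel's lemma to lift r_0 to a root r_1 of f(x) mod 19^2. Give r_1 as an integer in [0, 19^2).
r_1 = 46 (mod 361)

Hensel's recurrence: r_{i+1} = r_i − f(r_i)·(f′(r_i))^{-1} mod 19^{i+2}, with f′(x) = 2x. Iterate:
  r_0 = 8 (mod 19)
  r_1 = 46 (mod 361)
Final: r_1 = 46, and one checks f(r_1) ≡ 0 mod 19^2.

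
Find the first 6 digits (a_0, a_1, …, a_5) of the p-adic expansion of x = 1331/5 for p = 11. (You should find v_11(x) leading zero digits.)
(a_0, …, a_5) = (0, 0, 0, 9, 8, 8)

v_11(1331/5) = 3, so a_0 = ... = a_2 = 0. Factor out: x = 11^3 · u with u = 1/5 a unit in ℤ_11. Expand u iteratively via a_{v+i} = u_i mod 11, u_{i+1} = (u_i − a_{v+i})/11:
  u_0 = 1/5;  a_3 = 9;  u_1 = (u_0 − 9)/11 = -4/5
  u_1 = -4/5;  a_4 = 8;  u_2 = (u_1 − 8)/11 = -4/5
  u_2 = -4/5;  a_5 = 8;  u_3 = (u_2 − 8)/11 = -4/5
Digits: (0, 0, 0, 9, 8, 8).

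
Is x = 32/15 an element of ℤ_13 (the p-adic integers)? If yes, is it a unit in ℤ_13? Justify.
x ∈ ℤ_13^× (unit); v_13(x) = 0

ℤ_13 = {x ∈ ℚ_13 : v_13(x) ≥ 0} and ℤ_13^× = {x ∈ ℤ_13 : v_13(x) = 0}. Here v_13(32/15) = v_13(num) − v_13(den) = 0; compare against these criteria.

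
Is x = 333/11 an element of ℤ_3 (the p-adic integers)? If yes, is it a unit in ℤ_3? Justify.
x ∈ ℤ_3 but not a unit; v_3(x) = 2 > 0

ℤ_3 = {x ∈ ℚ_3 : v_3(x) ≥ 0} and ℤ_3^× = {x ∈ ℤ_3 : v_3(x) = 0}. Here v_3(333/11) = v_3(num) − v_3(den) = 2; compare against these criteria.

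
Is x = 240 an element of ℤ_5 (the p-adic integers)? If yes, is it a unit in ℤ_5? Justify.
x ∈ ℤ_5 but not a unit; v_5(x) = 1 > 0

ℤ_5 = {x ∈ ℚ_5 : v_5(x) ≥ 0} and ℤ_5^× = {x ∈ ℤ_5 : v_5(x) = 0}. Here v_5(240) = v_5(num) − v_5(den) = 1; compare against these criteria.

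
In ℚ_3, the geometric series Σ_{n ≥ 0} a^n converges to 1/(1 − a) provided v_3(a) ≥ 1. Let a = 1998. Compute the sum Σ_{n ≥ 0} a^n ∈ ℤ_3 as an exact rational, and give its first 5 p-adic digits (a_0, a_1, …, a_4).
Σ a^n = 1/(1 − a) = -1/1997;  first 5 digits = (1, 0, 0, 2, 0)

v_3(a) = 3 ≥ 1, so the series converges in ℤ_3 to 1/(1 − a) = 1/(1 − 1998) = -1/1997. Expand this rational in ℤ_3: compute digits iteratively via d_i = x_i mod 3, x_{i+1} = (x_i − d_i)/3. The first 5 digits are (1, 0, 0, 2, 0).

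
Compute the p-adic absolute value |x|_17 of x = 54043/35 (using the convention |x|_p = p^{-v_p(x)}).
|54043/35|_17 = 1/4913

Step 1 — compute v_17(x) by factoring powers of 17 out of the numerator and denominator: v_17(54043/35) = 3. Step 2 — apply |x|_p = p^{-v_p(x)} = 17^{-3} = 1/4913.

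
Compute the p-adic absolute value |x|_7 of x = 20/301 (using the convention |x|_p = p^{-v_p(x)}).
|20/301|_7 = 7

Step 1 — compute v_7(x) by factoring powers of 7 out of the numerator and denominator: v_7(20/301) = -1. Step 2 — apply |x|_p = p^{-v_p(x)} = 7^{1} = 7.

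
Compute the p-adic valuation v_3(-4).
v_3(-4) = 0

v_3(n) is the largest exponent k such that 3^k divides n. Factor out: -4 = -3^0 · 4. (Sign doesn't affect v_p.) So v_3(-4) = 0.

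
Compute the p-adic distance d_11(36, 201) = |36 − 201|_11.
d_11(36, 201) = 1/11

Step 1 — x − y = 36 − 201 = -165. Step 2 — v_11(-165) = 1 (factor: -165 = −(11^1 · 15); the sign does not affect v_p). Step 3 — |x − y|_11 = 11^{-1} = 1/11.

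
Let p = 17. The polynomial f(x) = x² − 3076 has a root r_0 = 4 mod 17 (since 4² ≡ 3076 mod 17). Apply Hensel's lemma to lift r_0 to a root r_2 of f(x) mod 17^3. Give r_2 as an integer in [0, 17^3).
r_2 = 3132 (mod 4913)

Hensel's recurrence: r_{i+1} = r_i − f(r_i)·(f′(r_i))^{-1} mod 17^{i+2}, with f′(x) = 2x. Iterate:
  r_0 = 4 (mod 17)
  r_1 = 242 (mod 289)
  r_2 = 3132 (mod 4913)
Final: r_2 = 3132, and one checks f(r_2) ≡ 0 mod 17^3.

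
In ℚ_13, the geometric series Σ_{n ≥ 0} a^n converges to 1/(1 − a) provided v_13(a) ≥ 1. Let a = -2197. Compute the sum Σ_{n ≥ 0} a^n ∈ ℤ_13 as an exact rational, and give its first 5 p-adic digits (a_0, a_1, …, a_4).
Σ a^n = 1/(1 − a) = 1/2198;  first 5 digits = (1, 0, 0, 12, 12)

v_13(a) = 3 ≥ 1, so the series converges in ℤ_13 to 1/(1 − a) = 1/(1 − (-2197)) = 1/2198. Expand this rational in ℤ_13: compute digits iteratively via d_i = x_i mod 13, x_{i+1} = (x_i − d_i)/13. The first 5 digits are (1, 0, 0, 12, 12).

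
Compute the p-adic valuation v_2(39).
v_2(39) = 0

v_2(n) is the largest exponent k such that 2^k divides n. Factor out: 39 = 2^0 · 39. (Sign doesn't affect v_p.) So v_2(39) = 0.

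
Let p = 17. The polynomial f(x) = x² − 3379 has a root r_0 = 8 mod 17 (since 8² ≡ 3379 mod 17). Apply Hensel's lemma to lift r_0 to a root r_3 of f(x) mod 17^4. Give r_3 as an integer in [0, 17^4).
r_3 = 37442 (mod 83521)

Hensel's recurrence: r_{i+1} = r_i − f(r_i)·(f′(r_i))^{-1} mod 17^{i+2}, with f′(x) = 2x. Iterate:
  r_0 = 8 (mod 17)
  r_1 = 161 (mod 289)
  r_2 = 3051 (mod 4913)
  r_3 = 37442 (mod 83521)
Final: r_3 = 37442, and one checks f(r_3) ≡ 0 mod 17^4.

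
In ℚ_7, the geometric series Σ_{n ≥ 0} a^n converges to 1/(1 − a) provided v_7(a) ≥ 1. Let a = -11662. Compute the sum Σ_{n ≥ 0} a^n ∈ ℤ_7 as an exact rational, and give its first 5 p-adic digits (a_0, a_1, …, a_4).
Σ a^n = 1/(1 − a) = 1/11663;  first 5 digits = (1, 0, 0, 1, 2)

v_7(a) = 3 ≥ 1, so the series converges in ℤ_7 to 1/(1 − a) = 1/(1 − (-11662)) = 1/11663. Expand this rational in ℤ_7: compute digits iteratively via d_i = x_i mod 7, x_{i+1} = (x_i − d_i)/7. The first 5 digits are (1, 0, 0, 1, 2).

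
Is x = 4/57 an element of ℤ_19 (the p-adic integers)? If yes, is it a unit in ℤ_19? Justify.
x ∉ ℤ_19 (v_19(x) = -1 < 0)

ℤ_19 = {x ∈ ℚ_19 : v_19(x) ≥ 0} and ℤ_19^× = {x ∈ ℤ_19 : v_19(x) = 0}. Here v_19(4/57) = v_19(num) − v_19(den) = -1; compare against these criteria.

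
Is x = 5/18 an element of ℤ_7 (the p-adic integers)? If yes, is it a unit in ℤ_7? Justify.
x ∈ ℤ_7^× (unit); v_7(x) = 0

ℤ_7 = {x ∈ ℚ_7 : v_7(x) ≥ 0} and ℤ_7^× = {x ∈ ℤ_7 : v_7(x) = 0}. Here v_7(5/18) = v_7(num) − v_7(den) = 0; compare against these criteria.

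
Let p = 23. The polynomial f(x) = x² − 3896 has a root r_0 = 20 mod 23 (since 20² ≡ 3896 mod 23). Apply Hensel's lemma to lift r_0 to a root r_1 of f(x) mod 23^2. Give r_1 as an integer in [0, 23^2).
r_1 = 319 (mod 529)

Hensel's recurrence: r_{i+1} = r_i − f(r_i)·(f′(r_i))^{-1} mod 23^{i+2}, with f′(x) = 2x. Iterate:
  r_0 = 20 (mod 23)
  r_1 = 319 (mod 529)
Final: r_1 = 319, and one checks f(r_1) ≡ 0 mod 23^2.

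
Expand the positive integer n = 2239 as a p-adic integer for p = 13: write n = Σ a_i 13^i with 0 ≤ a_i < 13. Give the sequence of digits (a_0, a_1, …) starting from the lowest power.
(a_0, a_1, …) = (3, 3, 0, 1)

Repeated division by 13 gives the digits low-to-high: 2239 = 3 + 3·13^1 + 1·13^3. Digit sequence: (3, 3, 0, 1).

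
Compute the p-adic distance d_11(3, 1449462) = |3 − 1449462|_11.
d_11(3, 1449462) = 1/161051

Step 1 — x − y = 3 − 1449462 = -1449459. Step 2 — v_11(-1449459) = 5 (factor: -1449459 = −(11^5 · 9); the sign does not affect v_p). Step 3 — |x − y|_11 = 11^{-5} = 1/161051.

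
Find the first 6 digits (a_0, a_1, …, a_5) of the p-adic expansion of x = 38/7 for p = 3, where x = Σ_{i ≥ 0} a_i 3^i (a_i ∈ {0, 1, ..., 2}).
(a_0, …, a_5) = (2, 2, 1, 0, 2, 1)

v_3(38/7) = 0 (numerator and denominator both coprime to 3), so x ∈ ℤ_3^×. Compute digits iteratively via a_i = x_i mod 3, x_{i+1} = (x_i − a_i)/3, with x_0 = x:
  x_0 = 38/7;  a_0 = 2;  x_1 = (x_0 − 2)/3 = 8/7
  x_1 = 8/7;  a_1 = 2;  x_2 = (x_1 − 2)/3 = -2/7
  x_2 = -2/7;  a_2 = 1;  x_3 = (x_2 − 1)/3 = -3/7
  x_3 = -3/7;  a_3 = 0;  x_4 = (x_3 − 0)/3 = -1/7
  x_4 = -1/7;  a_4 = 2;  x_5 = (x_4 − 2)/3 = -5/7
  x_5 = -5/7;  a_5 = 1;  x_6 = (x_5 − 1)/3 = -4/7
Digits: (2, 2, 1, 0, 2, 1).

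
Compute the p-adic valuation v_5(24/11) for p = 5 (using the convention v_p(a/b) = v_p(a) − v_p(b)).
v_5(24/11) = 0

Factor powers of 5 from the numerator and denominator of the reduced fraction: 24 = 5^0 · 24 and 11 = 5^0 · 11. Apply v_p(a/b) = v_p(a) − v_p(b): v_5(24/11) = 0 − 0 = 0.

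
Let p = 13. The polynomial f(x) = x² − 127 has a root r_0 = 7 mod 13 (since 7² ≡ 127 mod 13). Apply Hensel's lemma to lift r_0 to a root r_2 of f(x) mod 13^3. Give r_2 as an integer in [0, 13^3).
r_2 = 1775 (mod 2197)

Hensel's recurrence: r_{i+1} = r_i − f(r_i)·(f′(r_i))^{-1} mod 13^{i+2}, with f′(x) = 2x. Iterate:
  r_0 = 7 (mod 13)
  r_1 = 85 (mod 169)
  r_2 = 1775 (mod 2197)
Final: r_2 = 1775, and one checks f(r_2) ≡ 0 mod 13^3.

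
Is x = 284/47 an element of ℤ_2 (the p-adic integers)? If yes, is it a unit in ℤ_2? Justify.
x ∈ ℤ_2 but not a unit; v_2(x) = 2 > 0

ℤ_2 = {x ∈ ℚ_2 : v_2(x) ≥ 0} and ℤ_2^× = {x ∈ ℤ_2 : v_2(x) = 0}. Here v_2(284/47) = v_2(num) − v_2(den) = 2; compare against these criteria.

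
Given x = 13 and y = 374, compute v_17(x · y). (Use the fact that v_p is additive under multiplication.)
v_17(4862) = 1

v_p(x) = 0 (factor: 13 = 17^0 · 13); v_p(y) = 1 (factor: 374 = 17^1 · 22). Additivity: v_p(xy) = v_p(x) + v_p(y) = 0 + 1 = 1. (Direct check: xy = 4862 = 17^1 · (286).)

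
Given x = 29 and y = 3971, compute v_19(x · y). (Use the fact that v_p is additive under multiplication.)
v_19(115159) = 2

v_p(x) = 0 (factor: 29 = 19^0 · 29); v_p(y) = 2 (factor: 3971 = 19^2 · 11). Additivity: v_p(xy) = v_p(x) + v_p(y) = 0 + 2 = 2. (Direct check: xy = 115159 = 19^2 · (319).)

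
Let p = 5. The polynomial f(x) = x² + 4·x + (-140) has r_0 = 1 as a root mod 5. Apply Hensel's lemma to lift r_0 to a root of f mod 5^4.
r_3 = 611 (mod 625)

Hensel: r_{i+1} = r_i − f(r_i)·(f′(r_i))^{-1} mod 5^{i+2}, f′(x) = 2x + 4. Iterate:
  r_0 = 1 (mod 5)
  r_1 = 11 (mod 25)
  r_2 = 111 (mod 125)
  r_3 = 611 (mod 625)
Final: r = 611 satisfies f(r) ≡ 0 mod 5^4.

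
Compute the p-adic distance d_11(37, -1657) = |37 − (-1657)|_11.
d_11(37, -1657) = 1/121

Step 1 — x − y = 37 − (-1657) = 1694. Step 2 — v_11(1694) = 2 (factor: 1694 = (11^2 · 14); the sign does not affect v_p). Step 3 — |x − y|_11 = 11^{-2} = 1/121.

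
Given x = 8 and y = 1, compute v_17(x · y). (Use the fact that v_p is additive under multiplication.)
v_17(8) = 0

v_p(x) = 0 (factor: 8 = 17^0 · 8); v_p(y) = 0 (factor: 1 = 17^0 · 1). Additivity: v_p(xy) = v_p(x) + v_p(y) = 0 + 0 = 0. (Direct check: xy = 8 = 17^0 · (8).)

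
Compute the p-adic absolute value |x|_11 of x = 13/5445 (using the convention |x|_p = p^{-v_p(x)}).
|13/5445|_11 = 121

Step 1 — compute v_11(x) by factoring powers of 11 out of the numerator and denominator: v_11(13/5445) = -2. Step 2 — apply |x|_p = p^{-v_p(x)} = 11^{2} = 121.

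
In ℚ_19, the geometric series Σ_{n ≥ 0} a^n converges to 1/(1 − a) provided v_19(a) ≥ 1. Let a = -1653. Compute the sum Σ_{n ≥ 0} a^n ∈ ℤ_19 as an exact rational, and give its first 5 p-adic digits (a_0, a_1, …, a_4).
Σ a^n = 1/(1 − a) = 1/1654;  first 5 digits = (1, 8, 2, 17, 10)

v_19(a) = 1 ≥ 1, so the series converges in ℤ_19 to 1/(1 − a) = 1/(1 − (-1653)) = 1/1654. Expand this rational in ℤ_19: compute digits iteratively via d_i = x_i mod 19, x_{i+1} = (x_i − d_i)/19. The first 5 digits are (1, 8, 2, 17, 10).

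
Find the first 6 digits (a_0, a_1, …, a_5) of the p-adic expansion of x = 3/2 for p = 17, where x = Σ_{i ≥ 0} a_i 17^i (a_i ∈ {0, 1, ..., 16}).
(a_0, …, a_5) = (10, 8, 8, 8, 8, 8)

v_17(3/2) = 0 (numerator and denominator both coprime to 17), so x ∈ ℤ_17^×. Compute digits iteratively via a_i = x_i mod 17, x_{i+1} = (x_i − a_i)/17, with x_0 = x:
  x_0 = 3/2;  a_0 = 10;  x_1 = (x_0 − 10)/17 = -1/2
  x_1 = -1/2;  a_1 = 8;  x_2 = (x_1 − 8)/17 = -1/2
  x_2 = -1/2;  a_2 = 8;  x_3 = (x_2 − 8)/17 = -1/2
  x_3 = -1/2;  a_3 = 8;  x_4 = (x_3 − 8)/17 = -1/2
  x_4 = -1/2;  a_4 = 8;  x_5 = (x_4 − 8)/17 = -1/2
  x_5 = -1/2;  a_5 = 8;  x_6 = (x_5 − 8)/17 = -1/2
Digits: (10, 8, 8, 8, 8, 8).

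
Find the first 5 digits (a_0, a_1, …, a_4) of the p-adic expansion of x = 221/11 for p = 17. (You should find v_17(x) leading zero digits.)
(a_0, …, a_4) = (0, 12, 4, 9, 1)

v_17(221/11) = 1, so a_0 = ... = a_0 = 0. Factor out: x = 17^1 · u with u = 13/11 a unit in ℤ_17. Expand u iteratively via a_{v+i} = u_i mod 17, u_{i+1} = (u_i − a_{v+i})/17:
  u_0 = 13/11;  a_1 = 12;  u_1 = (u_0 − 12)/17 = -7/11
  u_1 = -7/11;  a_2 = 4;  u_2 = (u_1 − 4)/17 = -3/11
  u_2 = -3/11;  a_3 = 9;  u_3 = (u_2 − 9)/17 = -6/11
  u_3 = -6/11;  a_4 = 1;  u_4 = (u_3 − 1)/17 = -1/11
Digits: (0, 12, 4, 9, 1).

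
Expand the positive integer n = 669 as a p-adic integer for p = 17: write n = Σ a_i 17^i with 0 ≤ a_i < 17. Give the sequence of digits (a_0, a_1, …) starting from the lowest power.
(a_0, a_1, …) = (6, 5, 2)

Repeated division by 17 gives the digits low-to-high: 669 = 6 + 5·17^1 + 2·17^2. Digit sequence: (6, 5, 2).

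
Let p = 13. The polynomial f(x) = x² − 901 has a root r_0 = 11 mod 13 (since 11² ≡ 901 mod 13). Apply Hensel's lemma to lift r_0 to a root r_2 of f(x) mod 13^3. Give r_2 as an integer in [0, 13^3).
r_2 = 2013 (mod 2197)

Hensel's recurrence: r_{i+1} = r_i − f(r_i)·(f′(r_i))^{-1} mod 13^{i+2}, with f′(x) = 2x. Iterate:
  r_0 = 11 (mod 13)
  r_1 = 154 (mod 169)
  r_2 = 2013 (mod 2197)
Final: r_2 = 2013, and one checks f(r_2) ≡ 0 mod 13^3.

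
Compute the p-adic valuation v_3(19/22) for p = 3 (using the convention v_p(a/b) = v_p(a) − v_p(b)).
v_3(19/22) = 0

Factor powers of 3 from the numerator and denominator of the reduced fraction: 19 = 3^0 · 19 and 22 = 3^0 · 22. Apply v_p(a/b) = v_p(a) − v_p(b): v_3(19/22) = 0 − 0 = 0.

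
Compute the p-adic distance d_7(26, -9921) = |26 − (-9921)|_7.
d_7(26, -9921) = 1/343

Step 1 — x − y = 26 − (-9921) = 9947. Step 2 — v_7(9947) = 3 (factor: 9947 = (7^3 · 29); the sign does not affect v_p). Step 3 — |x − y|_7 = 7^{-3} = 1/343.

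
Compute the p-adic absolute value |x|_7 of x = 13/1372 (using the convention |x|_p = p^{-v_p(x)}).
|13/1372|_7 = 343

Step 1 — compute v_7(x) by factoring powers of 7 out of the numerator and denominator: v_7(13/1372) = -3. Step 2 — apply |x|_p = p^{-v_p(x)} = 7^{3} = 343.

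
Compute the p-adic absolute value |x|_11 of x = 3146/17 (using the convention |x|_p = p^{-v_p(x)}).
|3146/17|_11 = 1/121

Step 1 — compute v_11(x) by factoring powers of 11 out of the numerator and denominator: v_11(3146/17) = 2. Step 2 — apply |x|_p = p^{-v_p(x)} = 11^{-2} = 1/121.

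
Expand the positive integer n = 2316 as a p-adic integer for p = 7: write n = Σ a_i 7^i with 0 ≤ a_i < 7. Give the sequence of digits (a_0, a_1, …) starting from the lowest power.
(a_0, a_1, …) = (6, 1, 5, 6)

Repeated division by 7 gives the digits low-to-high: 2316 = 6 + 1·7^1 + 5·7^2 + 6·7^3. Digit sequence: (6, 1, 5, 6).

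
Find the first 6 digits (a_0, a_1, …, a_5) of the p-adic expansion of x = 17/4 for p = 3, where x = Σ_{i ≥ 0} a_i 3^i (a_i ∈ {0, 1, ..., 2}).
(a_0, …, a_5) = (2, 0, 1, 2, 0, 2)

v_3(17/4) = 0 (numerator and denominator both coprime to 3), so x ∈ ℤ_3^×. Compute digits iteratively via a_i = x_i mod 3, x_{i+1} = (x_i − a_i)/3, with x_0 = x:
  x_0 = 17/4;  a_0 = 2;  x_1 = (x_0 − 2)/3 = 3/4
  x_1 = 3/4;  a_1 = 0;  x_2 = (x_1 − 0)/3 = 1/4
  x_2 = 1/4;  a_2 = 1;  x_3 = (x_2 − 1)/3 = -1/4
  x_3 = -1/4;  a_3 = 2;  x_4 = (x_3 − 2)/3 = -3/4
  x_4 = -3/4;  a_4 = 0;  x_5 = (x_4 − 0)/3 = -1/4
  x_5 = -1/4;  a_5 = 2;  x_6 = (x_5 − 2)/3 = -3/4
Digits: (2, 0, 1, 2, 0, 2).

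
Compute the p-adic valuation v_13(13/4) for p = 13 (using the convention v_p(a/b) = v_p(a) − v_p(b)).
v_13(13/4) = 1

Factor powers of 13 from the numerator and denominator of the reduced fraction: 13 = 13^1 · 1 and 4 = 13^0 · 4. Apply v_p(a/b) = v_p(a) − v_p(b): v_13(13/4) = 1 − 0 = 1.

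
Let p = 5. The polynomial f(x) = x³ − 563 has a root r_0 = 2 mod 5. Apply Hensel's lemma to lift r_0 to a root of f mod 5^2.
r_1 = 17 (mod 25)

Hensel: r_{i+1} = r_i − f(r_i)/f′(r_i) mod 5^{i+2}, where f′(x) = 3x². Iterate:
  r_0 = 2 (mod 5)
  r_1 = 17 (mod 25)
Final: r = 17 with f(r) ≡ 0 mod 5^2.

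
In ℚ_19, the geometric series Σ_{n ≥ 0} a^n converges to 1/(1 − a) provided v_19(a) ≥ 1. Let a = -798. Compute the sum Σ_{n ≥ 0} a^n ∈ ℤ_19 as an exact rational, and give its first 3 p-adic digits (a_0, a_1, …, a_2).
Σ a^n = 1/(1 − a) = 1/799;  first 3 digits = (1, 15, 13)

v_19(a) = 1 ≥ 1, so the series converges in ℤ_19 to 1/(1 − a) = 1/(1 − (-798)) = 1/799. Expand this rational in ℤ_19: compute digits iteratively via d_i = x_i mod 19, x_{i+1} = (x_i − d_i)/19. The first 3 digits are (1, 15, 13).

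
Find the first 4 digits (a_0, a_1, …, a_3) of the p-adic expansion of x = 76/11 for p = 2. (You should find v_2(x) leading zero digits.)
(a_0, …, a_3) = (0, 0, 1, 0)

v_2(76/11) = 2, so a_0 = ... = a_1 = 0. Factor out: x = 2^2 · u with u = 19/11 a unit in ℤ_2. Expand u iteratively via a_{v+i} = u_i mod 2, u_{i+1} = (u_i − a_{v+i})/2:
  u_0 = 19/11;  a_2 = 1;  u_1 = (u_0 − 1)/2 = 4/11
  u_1 = 4/11;  a_3 = 0;  u_2 = (u_1 − 0)/2 = 2/11
Digits: (0, 0, 1, 0).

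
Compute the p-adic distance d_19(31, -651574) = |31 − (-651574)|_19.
d_19(31, -651574) = 1/130321

Step 1 — x − y = 31 − (-651574) = 651605. Step 2 — v_19(651605) = 4 (factor: 651605 = (19^4 · 5); the sign does not affect v_p). Step 3 — |x − y|_19 = 19^{-4} = 1/130321.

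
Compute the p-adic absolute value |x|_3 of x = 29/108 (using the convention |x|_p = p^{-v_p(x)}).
|29/108|_3 = 27

Step 1 — compute v_3(x) by factoring powers of 3 out of the numerator and denominator: v_3(29/108) = -3. Step 2 — apply |x|_p = p^{-v_p(x)} = 3^{3} = 27.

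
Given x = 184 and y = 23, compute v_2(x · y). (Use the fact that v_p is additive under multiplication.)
v_2(4232) = 3

v_p(x) = 3 (factor: 184 = 2^3 · 23); v_p(y) = 0 (factor: 23 = 2^0 · 23). Additivity: v_p(xy) = v_p(x) + v_p(y) = 3 + 0 = 3. (Direct check: xy = 4232 = 2^3 · (529).)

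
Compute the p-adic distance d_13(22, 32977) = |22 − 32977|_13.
d_13(22, 32977) = 1/2197

Step 1 — x − y = 22 − 32977 = -32955. Step 2 — v_13(-32955) = 3 (factor: -32955 = −(13^3 · 15); the sign does not affect v_p). Step 3 — |x − y|_13 = 13^{-3} = 1/2197.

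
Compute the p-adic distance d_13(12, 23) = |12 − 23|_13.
d_13(12, 23) = 1

Step 1 — x − y = 12 − 23 = -11. Step 2 — v_13(-11) = 0 (factor: -11 = −(13^0 · 11); the sign does not affect v_p). Step 3 — |x − y|_13 = 13^{0} = 1.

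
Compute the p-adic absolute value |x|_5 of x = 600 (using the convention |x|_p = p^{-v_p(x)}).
|600|_5 = 1/25

Step 1 — compute v_5(x) by factoring powers of 5 out of the numerator and denominator: v_5(600) = 2. Step 2 — apply |x|_p = p^{-v_p(x)} = 5^{-2} = 1/25.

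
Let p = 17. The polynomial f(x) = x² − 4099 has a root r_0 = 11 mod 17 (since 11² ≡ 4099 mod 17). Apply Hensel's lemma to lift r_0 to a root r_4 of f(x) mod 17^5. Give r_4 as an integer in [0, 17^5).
r_4 = 175247 (mod 1419857)

Hensel's recurrence: r_{i+1} = r_i − f(r_i)·(f′(r_i))^{-1} mod 17^{i+2}, with f′(x) = 2x. Iterate:
  r_0 = 11 (mod 17)
  r_1 = 113 (mod 289)
  r_2 = 3292 (mod 4913)
  r_3 = 8205 (mod 83521)
  r_4 = 175247 (mod 1419857)
Final: r_4 = 175247, and one checks f(r_4) ≡ 0 mod 17^5.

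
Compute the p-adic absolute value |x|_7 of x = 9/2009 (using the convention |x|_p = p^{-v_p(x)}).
|9/2009|_7 = 49

Step 1 — compute v_7(x) by factoring powers of 7 out of the numerator and denominator: v_7(9/2009) = -2. Step 2 — apply |x|_p = p^{-v_p(x)} = 7^{2} = 49.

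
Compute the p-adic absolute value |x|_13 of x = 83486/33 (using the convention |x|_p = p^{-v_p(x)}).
|83486/33|_13 = 1/2197

Step 1 — compute v_13(x) by factoring powers of 13 out of the numerator and denominator: v_13(83486/33) = 3. Step 2 — apply |x|_p = p^{-v_p(x)} = 13^{-3} = 1/2197.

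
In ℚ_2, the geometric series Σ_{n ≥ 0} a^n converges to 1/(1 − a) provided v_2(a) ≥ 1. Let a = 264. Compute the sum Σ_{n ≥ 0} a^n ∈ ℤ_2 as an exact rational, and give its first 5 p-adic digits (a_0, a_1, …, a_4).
Σ a^n = 1/(1 − a) = -1/263;  first 5 digits = (1, 0, 0, 1, 0)

v_2(a) = 3 ≥ 1, so the series converges in ℤ_2 to 1/(1 − a) = 1/(1 − 264) = -1/263. Expand this rational in ℤ_2: compute digits iteratively via d_i = x_i mod 2, x_{i+1} = (x_i − d_i)/2. The first 5 digits are (1, 0, 0, 1, 0).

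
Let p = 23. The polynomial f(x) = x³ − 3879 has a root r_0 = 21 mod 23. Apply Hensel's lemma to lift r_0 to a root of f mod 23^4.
r_3 = 225191 (mod 279841)

Hensel: r_{i+1} = r_i − f(r_i)/f′(r_i) mod 23^{i+2}, where f′(x) = 3x². Iterate:
  r_0 = 21 (mod 23)
  r_1 = 366 (mod 529)
  r_2 = 6185 (mod 12167)
  r_3 = 225191 (mod 279841)
Final: r = 225191 with f(r) ≡ 0 mod 23^4.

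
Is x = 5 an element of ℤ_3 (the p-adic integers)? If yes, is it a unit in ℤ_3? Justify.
x ∈ ℤ_3^× (unit); v_3(x) = 0

ℤ_3 = {x ∈ ℚ_3 : v_3(x) ≥ 0} and ℤ_3^× = {x ∈ ℤ_3 : v_3(x) = 0}. Here v_3(5) = v_3(num) − v_3(den) = 0; compare against these criteria.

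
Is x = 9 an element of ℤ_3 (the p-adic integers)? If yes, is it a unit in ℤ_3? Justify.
x ∈ ℤ_3 but not a unit; v_3(x) = 2 > 0

ℤ_3 = {x ∈ ℚ_3 : v_3(x) ≥ 0} and ℤ_3^× = {x ∈ ℤ_3 : v_3(x) = 0}. Here v_3(9) = v_3(num) − v_3(den) = 2; compare against these criteria.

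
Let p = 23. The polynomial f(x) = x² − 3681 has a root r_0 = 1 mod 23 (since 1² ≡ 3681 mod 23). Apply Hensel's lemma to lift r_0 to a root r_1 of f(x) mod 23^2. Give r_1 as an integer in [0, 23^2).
r_1 = 254 (mod 529)

Hensel's recurrence: r_{i+1} = r_i − f(r_i)·(f′(r_i))^{-1} mod 23^{i+2}, with f′(x) = 2x. Iterate:
  r_0 = 1 (mod 23)
  r_1 = 254 (mod 529)
Final: r_1 = 254, and one checks f(r_1) ≡ 0 mod 23^2.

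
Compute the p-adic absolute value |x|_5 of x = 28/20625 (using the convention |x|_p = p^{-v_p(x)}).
|28/20625|_5 = 625

Step 1 — compute v_5(x) by factoring powers of 5 out of the numerator and denominator: v_5(28/20625) = -4. Step 2 — apply |x|_p = p^{-v_p(x)} = 5^{4} = 625.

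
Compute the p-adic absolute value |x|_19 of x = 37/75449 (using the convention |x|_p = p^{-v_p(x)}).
|37/75449|_19 = 6859

Step 1 — compute v_19(x) by factoring powers of 19 out of the numerator and denominator: v_19(37/75449) = -3. Step 2 — apply |x|_p = p^{-v_p(x)} = 19^{3} = 6859.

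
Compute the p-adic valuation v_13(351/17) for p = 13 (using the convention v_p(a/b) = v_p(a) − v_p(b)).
v_13(351/17) = 1

Factor powers of 13 from the numerator and denominator of the reduced fraction: 351 = 13^1 · 27 and 17 = 13^0 · 17. Apply v_p(a/b) = v_p(a) − v_p(b): v_13(351/17) = 1 − 0 = 1.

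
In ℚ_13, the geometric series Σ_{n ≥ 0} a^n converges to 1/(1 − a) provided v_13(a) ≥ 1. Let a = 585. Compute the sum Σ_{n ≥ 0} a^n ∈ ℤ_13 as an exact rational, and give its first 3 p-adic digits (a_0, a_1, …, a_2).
Σ a^n = 1/(1 − a) = -1/584;  first 3 digits = (1, 6, 0)

v_13(a) = 1 ≥ 1, so the series converges in ℤ_13 to 1/(1 − a) = 1/(1 − 585) = -1/584. Expand this rational in ℤ_13: compute digits iteratively via d_i = x_i mod 13, x_{i+1} = (x_i − d_i)/13. The first 3 digits are (1, 6, 0).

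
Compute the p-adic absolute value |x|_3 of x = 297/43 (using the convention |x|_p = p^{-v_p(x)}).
|297/43|_3 = 1/27

Step 1 — compute v_3(x) by factoring powers of 3 out of the numerator and denominator: v_3(297/43) = 3. Step 2 — apply |x|_p = p^{-v_p(x)} = 3^{-3} = 1/27.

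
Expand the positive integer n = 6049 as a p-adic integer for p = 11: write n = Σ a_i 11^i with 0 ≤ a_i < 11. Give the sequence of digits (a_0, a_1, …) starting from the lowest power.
(a_0, a_1, …) = (10, 10, 5, 4)

Repeated division by 11 gives the digits low-to-high: 6049 = 10 + 10·11^1 + 5·11^2 + 4·11^3. Digit sequence: (10, 10, 5, 4).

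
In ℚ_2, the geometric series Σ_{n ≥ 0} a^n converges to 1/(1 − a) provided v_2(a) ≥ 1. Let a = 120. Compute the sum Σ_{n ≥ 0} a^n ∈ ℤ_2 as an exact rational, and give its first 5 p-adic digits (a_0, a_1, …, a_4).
Σ a^n = 1/(1 − a) = -1/119;  first 5 digits = (1, 0, 0, 1, 1)

v_2(a) = 3 ≥ 1, so the series converges in ℤ_2 to 1/(1 − a) = 1/(1 − 120) = -1/119. Expand this rational in ℤ_2: compute digits iteratively via d_i = x_i mod 2, x_{i+1} = (x_i − d_i)/2. The first 5 digits are (1, 0, 0, 1, 1).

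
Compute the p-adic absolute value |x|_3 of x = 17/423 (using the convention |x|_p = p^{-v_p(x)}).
|17/423|_3 = 9

Step 1 — compute v_3(x) by factoring powers of 3 out of the numerator and denominator: v_3(17/423) = -2. Step 2 — apply |x|_p = p^{-v_p(x)} = 3^{2} = 9.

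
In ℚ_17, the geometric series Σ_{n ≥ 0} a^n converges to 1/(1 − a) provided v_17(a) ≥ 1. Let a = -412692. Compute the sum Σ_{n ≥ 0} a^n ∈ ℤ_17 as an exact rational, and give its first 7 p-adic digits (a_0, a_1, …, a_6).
Σ a^n = 1/(1 − a) = 1/412693;  first 7 digits = (1, 0, 0, 1, 12, 16, 0)

v_17(a) = 3 ≥ 1, so the series converges in ℤ_17 to 1/(1 − a) = 1/(1 − (-412692)) = 1/412693. Expand this rational in ℤ_17: compute digits iteratively via d_i = x_i mod 17, x_{i+1} = (x_i − d_i)/17. The first 7 digits are (1, 0, 0, 1, 12, 16, 0).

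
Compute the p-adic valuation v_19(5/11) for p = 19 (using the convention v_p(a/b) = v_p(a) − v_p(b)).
v_19(5/11) = 0

Factor powers of 19 from the numerator and denominator of the reduced fraction: 5 = 19^0 · 5 and 11 = 19^0 · 11. Apply v_p(a/b) = v_p(a) − v_p(b): v_19(5/11) = 0 − 0 = 0.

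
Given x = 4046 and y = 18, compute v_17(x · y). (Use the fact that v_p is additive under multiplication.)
v_17(72828) = 2

v_p(x) = 2 (factor: 4046 = 17^2 · 14); v_p(y) = 0 (factor: 18 = 17^0 · 18). Additivity: v_p(xy) = v_p(x) + v_p(y) = 2 + 0 = 2. (Direct check: xy = 72828 = 17^2 · (252).)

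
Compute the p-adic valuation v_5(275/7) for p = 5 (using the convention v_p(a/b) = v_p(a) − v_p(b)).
v_5(275/7) = 2

Factor powers of 5 from the numerator and denominator of the reduced fraction: 275 = 5^2 · 11 and 7 = 5^0 · 7. Apply v_p(a/b) = v_p(a) − v_p(b): v_5(275/7) = 2 − 0 = 2.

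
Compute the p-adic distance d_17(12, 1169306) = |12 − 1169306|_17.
d_17(12, 1169306) = 1/83521

Step 1 — x − y = 12 − 1169306 = -1169294. Step 2 — v_17(-1169294) = 4 (factor: -1169294 = −(17^4 · 14); the sign does not affect v_p). Step 3 — |x − y|_17 = 17^{-4} = 1/83521.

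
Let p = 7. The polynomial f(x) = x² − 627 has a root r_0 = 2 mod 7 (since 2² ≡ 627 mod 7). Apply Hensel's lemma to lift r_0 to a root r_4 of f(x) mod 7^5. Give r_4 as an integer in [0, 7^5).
r_4 = 15997 (mod 16807)

Hensel's recurrence: r_{i+1} = r_i − f(r_i)·(f′(r_i))^{-1} mod 7^{i+2}, with f′(x) = 2x. Iterate:
  r_0 = 2 (mod 7)
  r_1 = 23 (mod 49)
  r_2 = 219 (mod 343)
  r_3 = 1591 (mod 2401)
  r_4 = 15997 (mod 16807)
Final: r_4 = 15997, and one checks f(r_4) ≡ 0 mod 7^5.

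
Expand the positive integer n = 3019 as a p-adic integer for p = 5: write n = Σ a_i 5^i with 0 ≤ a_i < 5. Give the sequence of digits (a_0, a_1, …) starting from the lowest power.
(a_0, a_1, …) = (4, 3, 0, 4, 4)

Repeated division by 5 gives the digits low-to-high: 3019 = 4 + 3·5^1 + 4·5^3 + 4·5^4. Digit sequence: (4, 3, 0, 4, 4).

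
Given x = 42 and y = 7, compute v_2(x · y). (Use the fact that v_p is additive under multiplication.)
v_2(294) = 1

v_p(x) = 1 (factor: 42 = 2^1 · 21); v_p(y) = 0 (factor: 7 = 2^0 · 7). Additivity: v_p(xy) = v_p(x) + v_p(y) = 1 + 0 = 1. (Direct check: xy = 294 = 2^1 · (147).)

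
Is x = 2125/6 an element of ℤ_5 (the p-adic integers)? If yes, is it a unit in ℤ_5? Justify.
x ∈ ℤ_5 but not a unit; v_5(x) = 3 > 0

ℤ_5 = {x ∈ ℚ_5 : v_5(x) ≥ 0} and ℤ_5^× = {x ∈ ℤ_5 : v_5(x) = 0}. Here v_5(2125/6) = v_5(num) − v_5(den) = 3; compare against these criteria.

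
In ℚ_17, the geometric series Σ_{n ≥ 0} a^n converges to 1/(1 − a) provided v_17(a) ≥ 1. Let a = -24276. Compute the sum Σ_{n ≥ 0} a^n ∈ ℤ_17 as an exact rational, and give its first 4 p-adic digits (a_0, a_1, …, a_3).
Σ a^n = 1/(1 − a) = 1/24277;  first 4 digits = (1, 0, 1, 12)

v_17(a) = 2 ≥ 1, so the series converges in ℤ_17 to 1/(1 − a) = 1/(1 − (-24276)) = 1/24277. Expand this rational in ℤ_17: compute digits iteratively via d_i = x_i mod 17, x_{i+1} = (x_i − d_i)/17. The first 4 digits are (1, 0, 1, 12).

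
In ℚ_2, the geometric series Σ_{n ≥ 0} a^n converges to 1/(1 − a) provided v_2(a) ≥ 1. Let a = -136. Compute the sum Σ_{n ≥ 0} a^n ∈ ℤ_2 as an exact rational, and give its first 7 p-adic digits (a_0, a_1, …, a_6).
Σ a^n = 1/(1 − a) = 1/137;  first 7 digits = (1, 0, 0, 1, 1, 1, 0)

v_2(a) = 3 ≥ 1, so the series converges in ℤ_2 to 1/(1 − a) = 1/(1 − (-136)) = 1/137. Expand this rational in ℤ_2: compute digits iteratively via d_i = x_i mod 2, x_{i+1} = (x_i − d_i)/2. The first 7 digits are (1, 0, 0, 1, 1, 1, 0).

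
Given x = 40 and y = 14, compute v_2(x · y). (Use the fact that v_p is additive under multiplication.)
v_2(560) = 4

v_p(x) = 3 (factor: 40 = 2^3 · 5); v_p(y) = 1 (factor: 14 = 2^1 · 7). Additivity: v_p(xy) = v_p(x) + v_p(y) = 3 + 1 = 4. (Direct check: xy = 560 = 2^4 · (35).)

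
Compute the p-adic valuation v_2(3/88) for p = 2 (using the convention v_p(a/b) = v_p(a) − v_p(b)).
v_2(3/88) = -3

Factor powers of 2 from the numerator and denominator of the reduced fraction: 3 = 2^0 · 3 and 88 = 2^3 · 11. Apply v_p(a/b) = v_p(a) − v_p(b): v_2(3/88) = 0 − 3 = -3.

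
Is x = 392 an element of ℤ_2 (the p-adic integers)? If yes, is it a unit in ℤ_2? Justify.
x ∈ ℤ_2 but not a unit; v_2(x) = 3 > 0

ℤ_2 = {x ∈ ℚ_2 : v_2(x) ≥ 0} and ℤ_2^× = {x ∈ ℤ_2 : v_2(x) = 0}. Here v_2(392) = v_2(num) − v_2(den) = 3; compare against these criteria.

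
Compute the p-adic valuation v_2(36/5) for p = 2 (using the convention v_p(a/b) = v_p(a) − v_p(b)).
v_2(36/5) = 2

Factor powers of 2 from the numerator and denominator of the reduced fraction: 36 = 2^2 · 9 and 5 = 2^0 · 5. Apply v_p(a/b) = v_p(a) − v_p(b): v_2(36/5) = 2 − 0 = 2.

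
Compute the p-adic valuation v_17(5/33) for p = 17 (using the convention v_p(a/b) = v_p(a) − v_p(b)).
v_17(5/33) = 0

Factor powers of 17 from the numerator and denominator of the reduced fraction: 5 = 17^0 · 5 and 33 = 17^0 · 33. Apply v_p(a/b) = v_p(a) − v_p(b): v_17(5/33) = 0 − 0 = 0.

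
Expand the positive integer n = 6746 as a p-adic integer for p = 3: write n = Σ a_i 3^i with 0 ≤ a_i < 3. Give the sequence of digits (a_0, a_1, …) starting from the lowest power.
(a_0, a_1, …) = (2, 1, 2, 0, 2, 0, 0, 0, 1)

Repeated division by 3 gives the digits low-to-high: 6746 = 2 + 1·3^1 + 2·3^2 + 2·3^4 + 1·3^8. Digit sequence: (2, 1, 2, 0, 2, 0, 0, 0, 1).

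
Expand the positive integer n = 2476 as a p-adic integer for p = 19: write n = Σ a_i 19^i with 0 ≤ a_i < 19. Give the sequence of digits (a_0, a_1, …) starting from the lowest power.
(a_0, a_1, …) = (6, 16, 6)

Repeated division by 19 gives the digits low-to-high: 2476 = 6 + 16·19^1 + 6·19^2. Digit sequence: (6, 16, 6).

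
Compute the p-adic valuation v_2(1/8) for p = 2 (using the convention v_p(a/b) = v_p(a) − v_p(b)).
v_2(1/8) = -3

Factor powers of 2 from the numerator and denominator of the reduced fraction: 1 = 2^0 · 1 and 8 = 2^3 · 1. Apply v_p(a/b) = v_p(a) − v_p(b): v_2(1/8) = 0 − 3 = -3.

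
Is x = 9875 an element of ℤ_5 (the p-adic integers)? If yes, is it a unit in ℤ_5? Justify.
x ∈ ℤ_5 but not a unit; v_5(x) = 3 > 0

ℤ_5 = {x ∈ ℚ_5 : v_5(x) ≥ 0} and ℤ_5^× = {x ∈ ℤ_5 : v_5(x) = 0}. Here v_5(9875) = v_5(num) − v_5(den) = 3; compare against these criteria.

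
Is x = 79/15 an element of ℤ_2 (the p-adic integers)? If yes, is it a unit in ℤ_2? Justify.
x ∈ ℤ_2^× (unit); v_2(x) = 0

ℤ_2 = {x ∈ ℚ_2 : v_2(x) ≥ 0} and ℤ_2^× = {x ∈ ℤ_2 : v_2(x) = 0}. Here v_2(79/15) = v_2(num) − v_2(den) = 0; compare against these criteria.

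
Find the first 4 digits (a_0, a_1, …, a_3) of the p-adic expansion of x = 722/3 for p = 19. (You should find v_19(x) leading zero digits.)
(a_0, …, a_3) = (0, 0, 7, 6)

v_19(722/3) = 2, so a_0 = ... = a_1 = 0. Factor out: x = 19^2 · u with u = 2/3 a unit in ℤ_19. Expand u iteratively via a_{v+i} = u_i mod 19, u_{i+1} = (u_i − a_{v+i})/19:
  u_0 = 2/3;  a_2 = 7;  u_1 = (u_0 − 7)/19 = -1/3
  u_1 = -1/3;  a_3 = 6;  u_2 = (u_1 − 6)/19 = -1/3
Digits: (0, 0, 7, 6).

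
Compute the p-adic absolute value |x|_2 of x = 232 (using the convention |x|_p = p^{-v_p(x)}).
|232|_2 = 1/8

Step 1 — compute v_2(x) by factoring powers of 2 out of the numerator and denominator: v_2(232) = 3. Step 2 — apply |x|_p = p^{-v_p(x)} = 2^{-3} = 1/8.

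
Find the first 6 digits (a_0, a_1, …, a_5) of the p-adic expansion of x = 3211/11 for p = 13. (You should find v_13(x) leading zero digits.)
(a_0, …, a_5) = (0, 0, 10, 10, 11, 5)

v_13(3211/11) = 2, so a_0 = ... = a_1 = 0. Factor out: x = 13^2 · u with u = 19/11 a unit in ℤ_13. Expand u iteratively via a_{v+i} = u_i mod 13, u_{i+1} = (u_i − a_{v+i})/13:
  u_0 = 19/11;  a_2 = 10;  u_1 = (u_0 − 10)/13 = -7/11
  u_1 = -7/11;  a_3 = 10;  u_2 = (u_1 − 10)/13 = -9/11
  u_2 = -9/11;  a_4 = 11;  u_3 = (u_2 − 11)/13 = -10/11
  u_3 = -10/11;  a_5 = 5;  u_4 = (u_3 − 5)/13 = -5/11
Digits: (0, 0, 10, 10, 11, 5).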